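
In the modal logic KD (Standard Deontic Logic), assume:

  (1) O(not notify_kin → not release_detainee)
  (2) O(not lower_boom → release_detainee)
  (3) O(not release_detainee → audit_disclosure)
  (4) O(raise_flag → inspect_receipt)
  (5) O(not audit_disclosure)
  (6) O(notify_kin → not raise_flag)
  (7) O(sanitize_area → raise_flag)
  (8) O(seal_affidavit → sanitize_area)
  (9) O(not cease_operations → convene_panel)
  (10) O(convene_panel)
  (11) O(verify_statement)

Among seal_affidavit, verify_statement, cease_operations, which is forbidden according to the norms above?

Premise 5 gives O(not audit_disclosure).
The contrapositive of premise 3 (O(not release_detainee → audit_disclosure)) is O(not audit_disclosure → release_detainee), and O(not audit_disclosure) is already established, so O(release_detainee).
The contrapositive of premise 1 (O(not notify_kin → not release_detainee)) is O(release_detainee → notify_kin), and O(release_detainee) is already established, so O(notify_kin).
Applying K to premise 6 (O(notify_kin → not raise_flag)) and O(notify_kin) yields O(not raise_flag).
Premise 7 is O(sanitize_area → raise_flag); contrapositively O(not raise_flag → not sanitize_area). Since O(not raise_flag) holds, K gives O(not sanitize_area).
Premise 8 is O(seal_affidavit → sanitize_area); contrapositively O(not sanitize_area → not seal_affidavit). Since O(not sanitize_area) holds, K gives O(not seal_affidavit).
So O(not seal_affidavit) holds, i.e. seal_affidavit is forbidden. None of the other listed options is forbidden under the premises.

seal_affidavit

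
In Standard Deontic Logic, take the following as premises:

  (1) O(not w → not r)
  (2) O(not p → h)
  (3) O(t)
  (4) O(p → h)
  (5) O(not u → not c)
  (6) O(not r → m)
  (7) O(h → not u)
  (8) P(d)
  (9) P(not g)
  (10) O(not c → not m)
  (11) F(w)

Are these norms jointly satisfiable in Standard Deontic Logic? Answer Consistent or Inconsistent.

Premises 2 and 4 are O(not p → h) and O(p → h); every ideal world satisfies not p or p, so in either case h holds — hence O(h).
From O(h) and premise 7, O(h → not u), we obtain O(not u).
From O(not u) and premise 5, O(not u → not c), we obtain O(not c).
With premise 10, O(not c → not m), the K-axiom yields O(not m).
Premise 6 is O(not r → m); contrapositively O(not m → r). Since O(not m) holds, K gives O(r).
Premise 1 is O(not w → not r); contrapositively O(r → w). Since O(r) holds, K gives O(w).
However, F(w) at premise 11 amounts to O(not w).
We now have both O(w) and O(not w) — w is simultaneously obligatory and forbidden, violating the D-axiom.

Inconsistent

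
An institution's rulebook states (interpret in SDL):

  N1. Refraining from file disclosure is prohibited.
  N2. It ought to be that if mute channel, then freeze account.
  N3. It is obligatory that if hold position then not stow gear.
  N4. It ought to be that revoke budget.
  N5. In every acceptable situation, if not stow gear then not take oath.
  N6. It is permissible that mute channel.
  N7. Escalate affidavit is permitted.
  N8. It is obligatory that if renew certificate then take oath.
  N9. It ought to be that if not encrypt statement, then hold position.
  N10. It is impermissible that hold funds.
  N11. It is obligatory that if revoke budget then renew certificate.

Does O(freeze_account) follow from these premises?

Premise 2 is O(mute_channel → freeze_account), but O(mute_channel) is not derivable from the premises (the permission P(mute_channel) asserts only ¬O(¬mute_channel), not O(mute_channel)), so it does not yield O(freeze_account).
No other premise forces O(freeze_account). An ideal world satisfying every premise can still have freeze_account false, so O(freeze_account) is not derivable.

No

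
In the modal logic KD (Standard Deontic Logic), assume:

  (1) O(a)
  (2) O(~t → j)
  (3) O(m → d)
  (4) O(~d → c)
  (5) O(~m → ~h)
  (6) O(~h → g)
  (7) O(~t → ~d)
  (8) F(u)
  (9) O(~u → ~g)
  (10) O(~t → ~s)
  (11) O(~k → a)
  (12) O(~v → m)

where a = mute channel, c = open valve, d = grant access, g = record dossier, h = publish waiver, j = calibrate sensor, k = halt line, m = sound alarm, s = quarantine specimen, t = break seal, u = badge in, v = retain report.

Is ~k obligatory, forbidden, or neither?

Premise 11 is O(~k → a); even if O(a) held, inferring O(~k) would be affirming the consequent — invalid.
No premise or chain of K-axiom applications forces O(~k), and none forces O(k). So ~k is neither obligatory nor forbidden under these norms.

Neither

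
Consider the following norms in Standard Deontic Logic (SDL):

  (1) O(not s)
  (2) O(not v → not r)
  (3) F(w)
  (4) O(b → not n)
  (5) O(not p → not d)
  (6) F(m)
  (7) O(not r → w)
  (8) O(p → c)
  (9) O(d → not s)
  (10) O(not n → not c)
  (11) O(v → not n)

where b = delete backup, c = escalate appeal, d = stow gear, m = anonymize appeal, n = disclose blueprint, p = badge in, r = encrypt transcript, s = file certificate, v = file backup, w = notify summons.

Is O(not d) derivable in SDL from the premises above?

Premise 3 is F(w), i.e. O(not w).
The contrapositive of premise 7 (O(not r → w)) is O(not w → r), and O(not w) is already established, so O(r).
Premise 2, O(not v → not r), contraposes to O(r → v); with O(r) we get O(v).
Applying K to premise 11 (O(v → not n)) and O(v) yields O(not n).
Premise 10 is O(not n → not c); since O(not n), deontic closure gives O(not c).
The contrapositive of premise 8 (O(p → c)) is O(not c → not p), and O(not c) is already established, so O(not p).
Applying K to premise 5 (O(not p → not d)) and O(not p) yields O(not d).
Premises 1, 4, 6, 9 do not contribute to this derivation.
So O(not d) follows.

Yes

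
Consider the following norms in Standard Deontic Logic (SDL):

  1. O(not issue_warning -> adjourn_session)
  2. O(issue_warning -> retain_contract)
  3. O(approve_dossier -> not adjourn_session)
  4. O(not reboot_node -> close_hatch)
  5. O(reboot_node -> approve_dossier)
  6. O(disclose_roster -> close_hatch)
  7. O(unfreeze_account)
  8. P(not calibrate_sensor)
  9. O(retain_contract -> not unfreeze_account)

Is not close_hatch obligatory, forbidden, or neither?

Forbidden

Premise 7 gives O(unfreeze_account).
Premise 9 is O(retain_contract -> not unfreeze_account); contrapositively O(unfreeze_account -> not retain_contract). Since O(unfreeze_account) holds, K gives O(not retain_contract).
Premise 2, O(issue_warning -> retain_contract), contraposes to O(not retain_contract -> not issue_warning); with O(not retain_contract) we get O(not issue_warning).
With premise 1, O(not issue_warning -> adjourn_session), the K-axiom yields O(adjourn_session).
Premise 3 is O(approve_dossier -> not adjourn_session); contrapositively O(adjourn_session -> not approve_dossier). Since O(adjourn_session) holds, K gives O(not approve_dossier).
Premise 5, O(reboot_node -> approve_dossier), contraposes to O(not approve_dossier -> not reboot_node); with O(not approve_dossier) we get O(not reboot_node).
Applying K to premise 4 (O(not reboot_node -> close_hatch)) and O(not reboot_node) yields O(close_hatch).
Premises 6, 8 do not contribute to this derivation.
Thus O(close_hatch), which is F(not close_hatch): not close_hatch is forbidden.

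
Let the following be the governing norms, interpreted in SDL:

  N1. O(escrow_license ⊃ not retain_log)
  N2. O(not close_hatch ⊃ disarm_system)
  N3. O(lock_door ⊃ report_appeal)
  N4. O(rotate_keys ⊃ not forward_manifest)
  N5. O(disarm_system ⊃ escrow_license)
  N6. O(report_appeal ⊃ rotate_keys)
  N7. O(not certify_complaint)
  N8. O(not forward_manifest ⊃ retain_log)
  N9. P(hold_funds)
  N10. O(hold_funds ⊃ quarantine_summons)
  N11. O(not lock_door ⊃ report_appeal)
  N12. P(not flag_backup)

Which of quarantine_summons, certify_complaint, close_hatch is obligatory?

close_hatch

Premises 11 and 3 cover both cases: O(not lock_door ⊃ report_appeal) and O(lock_door ⊃ report_appeal). Since not lock_door ∨ lock_door is a tautology, O(report_appeal) follows.
From O(report_appeal) and premise 6, O(report_appeal ⊃ rotate_keys), we obtain O(rotate_keys).
With premise 4, O(rotate_keys ⊃ not forward_manifest), the K-axiom yields O(not forward_manifest).
Premise 8 is O(not forward_manifest ⊃ retain_log); since O(not forward_manifest), deontic closure gives O(retain_log).
The contrapositive of premise 1 (O(escrow_license ⊃ not retain_log)) is O(retain_log ⊃ not escrow_license), and O(retain_log) is already established, so O(not escrow_license).
Premise 5, O(disarm_system ⊃ escrow_license), contraposes to O(not escrow_license ⊃ not disarm_system); with O(not escrow_license) we get O(not disarm_system).
Premise 2 is O(not close_hatch ⊃ disarm_system); contrapositively O(not disarm_system ⊃ close_hatch). Since O(not disarm_system) holds, K gives O(close_hatch).
So O(close_hatch) holds — close_hatch is obligatory. None of the other listed options is made obligatory by any chain of premises.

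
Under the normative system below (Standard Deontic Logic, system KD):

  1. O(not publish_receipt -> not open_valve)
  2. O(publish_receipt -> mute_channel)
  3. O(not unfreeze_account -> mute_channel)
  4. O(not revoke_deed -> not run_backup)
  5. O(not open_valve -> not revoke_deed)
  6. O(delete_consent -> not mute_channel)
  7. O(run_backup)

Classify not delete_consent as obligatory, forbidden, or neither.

Obligatory

Premise 7 states O(run_backup) outright.
Premise 4 is O(not revoke_deed -> not run_backup); contrapositively O(run_backup -> revoke_deed). Since O(run_backup) holds, K gives O(revoke_deed).
Premise 5 is O(not open_valve -> not revoke_deed); contrapositively O(revoke_deed -> open_valve). Since O(revoke_deed) holds, K gives O(open_valve).
Premise 1 is O(not publish_receipt -> not open_valve); contrapositively O(open_valve -> publish_receipt). Since O(open_valve) holds, K gives O(publish_receipt).
Applying K to premise 2 (O(publish_receipt -> mute_channel)) and O(publish_receipt) yields O(mute_channel).
Premise 6 is O(delete_consent -> not mute_channel); contrapositively O(mute_channel -> not delete_consent). Since O(mute_channel) holds, K gives O(not delete_consent).
Premise 3 does not contribute to this derivation.
Hence not delete_consent is obligatory.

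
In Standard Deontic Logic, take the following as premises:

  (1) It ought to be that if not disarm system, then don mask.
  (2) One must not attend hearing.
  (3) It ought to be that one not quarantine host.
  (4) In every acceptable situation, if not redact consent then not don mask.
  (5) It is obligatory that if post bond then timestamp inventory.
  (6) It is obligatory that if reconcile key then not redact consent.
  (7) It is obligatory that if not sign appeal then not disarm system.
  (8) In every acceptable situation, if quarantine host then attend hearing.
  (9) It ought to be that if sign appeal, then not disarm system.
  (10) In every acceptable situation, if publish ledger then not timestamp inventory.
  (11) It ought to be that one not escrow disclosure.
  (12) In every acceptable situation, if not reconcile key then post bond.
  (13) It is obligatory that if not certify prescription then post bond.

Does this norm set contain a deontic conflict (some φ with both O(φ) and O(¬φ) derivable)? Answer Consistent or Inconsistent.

Consistent

Premise 8 is O(quarantine_host → attend_hearing), but O(quarantine_host) is not derivable from the premises, so it does not yield O(attend_hearing).
So O(attend_hearing) is not derivable, and the apparent clash with O(¬attend_hearing) does not arise.
A world satisfying every obligation exists (e.g. attend_hearing=false, certify_prescription=false, disarm_system=false, don_mask=true, escrow_disclosure=false, post_bond=true, publish_ledger=false, quarantine_host=false, reconcile_key=false, redact_consent=true, sign_appeal=false, timestamp_inventory=true); no atom is both obligatory and forbidden, so the set is consistent.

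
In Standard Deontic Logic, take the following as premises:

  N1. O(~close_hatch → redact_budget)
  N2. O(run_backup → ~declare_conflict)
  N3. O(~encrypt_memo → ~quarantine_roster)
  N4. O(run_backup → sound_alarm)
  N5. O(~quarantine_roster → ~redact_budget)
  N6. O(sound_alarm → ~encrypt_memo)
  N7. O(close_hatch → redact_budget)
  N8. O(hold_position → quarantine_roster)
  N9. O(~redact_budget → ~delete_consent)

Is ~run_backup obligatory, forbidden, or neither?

Obligatory

Premises 1 and 7 are O(~close_hatch → redact_budget) and O(close_hatch → redact_budget); every ideal world satisfies ~close_hatch or close_hatch, so in either case redact_budget holds — hence O(redact_budget).
The contrapositive of premise 5 (O(~quarantine_roster → ~redact_budget)) is O(redact_budget → quarantine_roster), and O(redact_budget) is already established, so O(quarantine_roster).
Premise 3, O(~encrypt_memo → ~quarantine_roster), contraposes to O(quarantine_roster → encrypt_memo); with O(quarantine_roster) we get O(encrypt_memo).
Premise 6, O(sound_alarm → ~encrypt_memo), contraposes to O(encrypt_memo → ~sound_alarm); with O(encrypt_memo) we get O(~sound_alarm).
Premise 4 is O(run_backup → sound_alarm); contrapositively O(~sound_alarm → ~run_backup). Since O(~sound_alarm) holds, K gives O(~run_backup).
Premises 2, 8, 9 do not contribute to this derivation.
Hence ~run_backup is obligatory.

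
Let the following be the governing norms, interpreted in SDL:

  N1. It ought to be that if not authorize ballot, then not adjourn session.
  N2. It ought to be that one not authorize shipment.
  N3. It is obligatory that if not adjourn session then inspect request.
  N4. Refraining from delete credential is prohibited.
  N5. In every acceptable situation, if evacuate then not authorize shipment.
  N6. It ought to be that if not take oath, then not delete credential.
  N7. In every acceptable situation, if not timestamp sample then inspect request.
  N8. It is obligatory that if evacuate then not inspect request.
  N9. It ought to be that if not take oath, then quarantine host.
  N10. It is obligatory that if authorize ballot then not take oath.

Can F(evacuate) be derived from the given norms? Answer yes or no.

Yes

Premise 4 is F(¬delete_credential), i.e. O(delete_credential).
The contrapositive of premise 6 (O(¬take_oath → ¬delete_credential)) is O(delete_credential → take_oath), and O(delete_credential) is already established, so O(take_oath).
Premise 10, O(authorize_ballot → ¬take_oath), contraposes to O(take_oath → ¬authorize_ballot); with O(take_oath) we get O(¬authorize_ballot).
Premise 1 is O(¬authorize_ballot → ¬adjourn_session); since O(¬authorize_ballot), deontic closure gives O(¬adjourn_session).
Applying K to premise 3 (O(¬adjourn_session → inspect_request)) and O(¬adjourn_session) yields O(inspect_request).
Premise 8 is O(evacuate → ¬inspect_request); contrapositively O(inspect_request → ¬evacuate). Since O(inspect_request) holds, K gives O(¬evacuate).
Premises 2, 5, 7, 9 do not contribute to this derivation.
So O(¬evacuate) holds, i.e. F(evacuate). The claim follows.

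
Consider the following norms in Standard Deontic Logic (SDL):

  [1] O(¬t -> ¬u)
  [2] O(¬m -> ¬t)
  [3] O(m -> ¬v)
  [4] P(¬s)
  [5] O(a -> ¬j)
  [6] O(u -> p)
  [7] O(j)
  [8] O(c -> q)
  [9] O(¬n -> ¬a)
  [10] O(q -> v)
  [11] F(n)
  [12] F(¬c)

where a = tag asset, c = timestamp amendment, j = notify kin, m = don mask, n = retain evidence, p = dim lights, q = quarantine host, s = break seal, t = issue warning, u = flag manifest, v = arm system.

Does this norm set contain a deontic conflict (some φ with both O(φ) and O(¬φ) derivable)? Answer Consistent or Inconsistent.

Consistent

Premise 5 is O(a -> ¬j), but O(a) is not derivable from the premises, so it does not yield O(¬j).
So O(¬j) is not derivable, and the apparent clash with O(j) does not arise.
A world satisfying every obligation exists (e.g. a=false, c=true, j=true, m=false, n=false, p=false, q=true, s=false, t=false, u=false, v=true); no atom is both obligatory and forbidden, so the set is consistent.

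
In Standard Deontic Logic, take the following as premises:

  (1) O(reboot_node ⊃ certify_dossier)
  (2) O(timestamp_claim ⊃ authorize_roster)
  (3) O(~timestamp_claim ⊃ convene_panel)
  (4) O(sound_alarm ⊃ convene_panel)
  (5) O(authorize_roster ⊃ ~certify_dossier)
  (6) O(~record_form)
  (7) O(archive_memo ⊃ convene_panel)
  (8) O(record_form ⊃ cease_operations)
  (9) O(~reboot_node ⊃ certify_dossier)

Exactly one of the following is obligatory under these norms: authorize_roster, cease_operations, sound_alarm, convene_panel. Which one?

convene_panel

Premises 1 and 9 cover both cases: O(reboot_node ⊃ certify_dossier) and O(~reboot_node ⊃ certify_dossier). Since reboot_node ∨ ~reboot_node is a tautology, O(certify_dossier) follows.
Premise 5 is O(authorize_roster ⊃ ~certify_dossier); contrapositively O(certify_dossier ⊃ ~authorize_roster). Since O(certify_dossier) holds, K gives O(~authorize_roster).
Premise 2 is O(timestamp_claim ⊃ authorize_roster); contrapositively O(~authorize_roster ⊃ ~timestamp_claim). Since O(~authorize_roster) holds, K gives O(~timestamp_claim).
With premise 3, O(~timestamp_claim ⊃ convene_panel), the K-axiom yields O(convene_panel).
So O(convene_panel) holds — convene_panel is obligatory. None of the other listed options is made obligatory by any chain of premises.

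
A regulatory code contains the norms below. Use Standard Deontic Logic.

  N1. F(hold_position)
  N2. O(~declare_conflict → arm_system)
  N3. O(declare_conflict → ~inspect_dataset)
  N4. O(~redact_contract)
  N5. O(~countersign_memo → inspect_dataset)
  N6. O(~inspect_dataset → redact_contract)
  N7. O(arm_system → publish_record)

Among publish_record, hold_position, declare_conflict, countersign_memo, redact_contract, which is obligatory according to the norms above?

publish_record

Premise 4 gives O(~redact_contract).
Premise 6 is O(~inspect_dataset → redact_contract); contrapositively O(~redact_contract → inspect_dataset). Since O(~redact_contract) holds, K gives O(inspect_dataset).
Premise 3, O(declare_conflict → ~inspect_dataset), contraposes to O(inspect_dataset → ~declare_conflict); with O(inspect_dataset) we get O(~declare_conflict).
Premise 2 is O(~declare_conflict → arm_system); since O(~declare_conflict), deontic closure gives O(arm_system).
From O(arm_system) and premise 7, O(arm_system → publish_record), we obtain O(publish_record).
So O(publish_record) holds — publish_record is obligatory. None of the other listed options is made obligatory by any chain of premises.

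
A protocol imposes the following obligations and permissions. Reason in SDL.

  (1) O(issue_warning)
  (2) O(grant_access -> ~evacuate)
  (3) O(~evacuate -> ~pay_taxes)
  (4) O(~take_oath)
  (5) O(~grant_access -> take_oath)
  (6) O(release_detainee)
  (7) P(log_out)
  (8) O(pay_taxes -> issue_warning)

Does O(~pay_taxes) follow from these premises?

Yes

Premise 4 gives O(~take_oath).
The contrapositive of premise 5 (O(~grant_access -> take_oath)) is O(~take_oath -> grant_access), and O(~take_oath) is already established, so O(grant_access).
From O(grant_access) and premise 2, O(grant_access -> ~evacuate), we obtain O(~evacuate).
From O(~evacuate) and premise 3, O(~evacuate -> ~pay_taxes), we obtain O(~pay_taxes).
Premises 1, 6, 7, 8 do not contribute to this derivation.
So O(~pay_taxes) follows.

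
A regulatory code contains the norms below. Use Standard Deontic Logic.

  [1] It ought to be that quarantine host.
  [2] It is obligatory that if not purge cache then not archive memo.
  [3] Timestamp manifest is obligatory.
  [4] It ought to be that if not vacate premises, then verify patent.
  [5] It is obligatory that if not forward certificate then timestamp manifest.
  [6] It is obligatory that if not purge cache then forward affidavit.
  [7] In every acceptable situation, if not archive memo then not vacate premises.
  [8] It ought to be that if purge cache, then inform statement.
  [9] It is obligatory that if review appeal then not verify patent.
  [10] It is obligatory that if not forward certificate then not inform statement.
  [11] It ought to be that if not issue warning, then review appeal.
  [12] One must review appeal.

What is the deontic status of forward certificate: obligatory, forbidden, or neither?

Premise 12 gives O(review_appeal).
From O(review_appeal) and premise 9, O(review_appeal → ¬verify_patent), we obtain O(¬verify_patent).
Premise 4, O(¬vacate_premises → verify_patent), contraposes to O(¬verify_patent → vacate_premises); with O(¬verify_patent) we get O(vacate_premises).
Premise 7, O(¬archive_memo → ¬vacate_premises), contraposes to O(vacate_premises → archive_memo); with O(vacate_premises) we get O(archive_memo).
Premise 2, O(¬purge_cache → ¬archive_memo), contraposes to O(archive_memo → purge_cache); with O(archive_memo) we get O(purge_cache).
With premise 8, O(purge_cache → inform_statement), the K-axiom yields O(inform_statement).
Premise 10 is O(¬forward_certificate → ¬inform_statement); contrapositively O(inform_statement → forward_certificate). Since O(inform_statement) holds, K gives O(forward_certificate).
Premises 1, 3, 5, 6, 11 do not contribute to this derivation.
Hence forward_certificate is obligatory.

Obligatory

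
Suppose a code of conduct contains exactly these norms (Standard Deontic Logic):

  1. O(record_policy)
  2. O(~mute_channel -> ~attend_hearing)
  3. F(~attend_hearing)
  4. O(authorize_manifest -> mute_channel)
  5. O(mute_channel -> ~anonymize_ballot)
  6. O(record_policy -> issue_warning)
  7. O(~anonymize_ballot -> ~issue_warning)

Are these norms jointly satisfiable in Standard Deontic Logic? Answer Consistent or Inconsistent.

Premise 3 is F(~attend_hearing), i.e. O(attend_hearing).
Premise 2, O(~mute_channel -> ~attend_hearing), contraposes to O(attend_hearing -> mute_channel); with O(attend_hearing) we get O(mute_channel).
Applying K to premise 5 (O(mute_channel -> ~anonymize_ballot)) and O(mute_channel) yields O(~anonymize_ballot).
Applying K to premise 7 (O(~anonymize_ballot -> ~issue_warning)) and O(~anonymize_ballot) yields O(~issue_warning).
The contrapositive of premise 6 (O(record_policy -> issue_warning)) is O(~issue_warning -> ~record_policy), and O(~issue_warning) is already established, so O(~record_policy).
However, premise 1 gives O(record_policy).
We now have both O(~record_policy) and O(record_policy) — record_policy is simultaneously obligatory and forbidden, violating the D-axiom.

Inconsistent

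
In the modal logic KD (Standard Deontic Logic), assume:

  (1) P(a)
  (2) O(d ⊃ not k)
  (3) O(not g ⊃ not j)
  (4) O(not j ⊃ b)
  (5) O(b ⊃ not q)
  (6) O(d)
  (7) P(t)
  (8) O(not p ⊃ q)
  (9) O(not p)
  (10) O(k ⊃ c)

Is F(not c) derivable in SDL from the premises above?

No

Premise 10 is O(k ⊃ c), but O(k) is not derivable from the premises, so it does not yield O(c).
No other premise forces O(c). An ideal world satisfying every premise can still have not c true, so F(not c) is not derivable.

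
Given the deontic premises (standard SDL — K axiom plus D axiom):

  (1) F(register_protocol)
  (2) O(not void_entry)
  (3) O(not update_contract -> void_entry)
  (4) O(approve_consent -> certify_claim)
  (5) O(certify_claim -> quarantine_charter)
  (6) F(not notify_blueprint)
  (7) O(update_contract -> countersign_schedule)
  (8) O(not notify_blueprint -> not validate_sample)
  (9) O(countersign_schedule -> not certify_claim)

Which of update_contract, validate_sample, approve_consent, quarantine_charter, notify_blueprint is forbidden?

approve_consent

From premise 2 we have O(not void_entry).
Premise 3, O(not update_contract -> void_entry), contraposes to O(not void_entry -> update_contract); with O(not void_entry) we get O(update_contract).
Premise 7 is O(update_contract -> countersign_schedule); since O(update_contract), deontic closure gives O(countersign_schedule).
Applying K to premise 9 (O(countersign_schedule -> not certify_claim)) and O(countersign_schedule) yields O(not certify_claim).
The contrapositive of premise 4 (O(approve_consent -> certify_claim)) is O(not certify_claim -> not approve_consent), and O(not certify_claim) is already established, so O(not approve_consent).
So O(not approve_consent) holds, i.e. approve_consent is forbidden. None of the other listed options is forbidden under the premises.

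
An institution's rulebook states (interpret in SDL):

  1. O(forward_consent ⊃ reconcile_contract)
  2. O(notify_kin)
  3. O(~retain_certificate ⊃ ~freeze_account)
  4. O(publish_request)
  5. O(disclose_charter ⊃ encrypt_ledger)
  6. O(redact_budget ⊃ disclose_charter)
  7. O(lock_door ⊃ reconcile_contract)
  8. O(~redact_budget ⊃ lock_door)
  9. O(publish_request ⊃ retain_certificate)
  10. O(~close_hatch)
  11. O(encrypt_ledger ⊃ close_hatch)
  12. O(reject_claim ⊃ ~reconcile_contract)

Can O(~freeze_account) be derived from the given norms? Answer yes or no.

Premise 3 is O(~retain_certificate ⊃ ~freeze_account), but O(~retain_certificate) is not derivable from the premises, so it does not yield O(~freeze_account).
No other premise forces O(~freeze_account). An ideal world satisfying every premise can still have ~freeze_account false, so O(~freeze_account) is not derivable.

No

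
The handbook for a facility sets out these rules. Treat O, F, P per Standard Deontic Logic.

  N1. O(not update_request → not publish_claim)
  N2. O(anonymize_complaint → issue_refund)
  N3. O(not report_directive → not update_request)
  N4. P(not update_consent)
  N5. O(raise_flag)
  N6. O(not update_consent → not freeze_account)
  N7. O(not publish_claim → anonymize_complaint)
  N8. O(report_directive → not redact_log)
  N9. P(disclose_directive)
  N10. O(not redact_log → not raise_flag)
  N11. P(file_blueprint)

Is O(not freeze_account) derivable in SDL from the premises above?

Premise 6 is O(not update_consent → not freeze_account), but O(not update_consent) is not derivable from the premises (the permission P(not update_consent) asserts only not O(update_consent), not O(not update_consent)), so it does not yield O(not freeze_account).
No other premise forces O(not freeze_account). An ideal world satisfying every premise can still have not freeze_account false, so O(not freeze_account) is not derivable.

No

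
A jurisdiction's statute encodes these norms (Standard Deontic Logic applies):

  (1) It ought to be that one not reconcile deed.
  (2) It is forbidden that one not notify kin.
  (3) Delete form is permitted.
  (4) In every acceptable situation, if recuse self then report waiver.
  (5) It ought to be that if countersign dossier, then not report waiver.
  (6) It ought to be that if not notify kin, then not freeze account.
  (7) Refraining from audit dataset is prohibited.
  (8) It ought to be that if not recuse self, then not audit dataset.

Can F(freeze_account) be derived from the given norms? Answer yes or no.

No

Premise 6 is O(¬notify_kin → ¬freeze_account), but O(¬notify_kin) is not derivable from the premises, so it does not yield O(¬freeze_account).
No other premise forces O(¬freeze_account). An ideal world satisfying every premise can still have freeze_account true, so F(freeze_account) is not derivable.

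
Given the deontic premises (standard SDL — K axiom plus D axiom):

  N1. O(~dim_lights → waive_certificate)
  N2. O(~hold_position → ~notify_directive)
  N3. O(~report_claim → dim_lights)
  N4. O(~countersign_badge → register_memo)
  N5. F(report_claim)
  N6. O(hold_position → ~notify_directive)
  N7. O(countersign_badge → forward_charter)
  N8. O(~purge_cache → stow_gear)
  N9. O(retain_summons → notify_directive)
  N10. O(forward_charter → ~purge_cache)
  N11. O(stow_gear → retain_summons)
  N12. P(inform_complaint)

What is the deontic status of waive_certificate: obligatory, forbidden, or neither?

Premise 1 is O(~dim_lights → waive_certificate), but O(~dim_lights) is not derivable from the premises, so it does not yield O(waive_certificate).
No premise or chain of K-axiom applications forces O(waive_certificate), and none forces O(~waive_certificate). So waive_certificate is neither obligatory nor forbidden under these norms.

Neither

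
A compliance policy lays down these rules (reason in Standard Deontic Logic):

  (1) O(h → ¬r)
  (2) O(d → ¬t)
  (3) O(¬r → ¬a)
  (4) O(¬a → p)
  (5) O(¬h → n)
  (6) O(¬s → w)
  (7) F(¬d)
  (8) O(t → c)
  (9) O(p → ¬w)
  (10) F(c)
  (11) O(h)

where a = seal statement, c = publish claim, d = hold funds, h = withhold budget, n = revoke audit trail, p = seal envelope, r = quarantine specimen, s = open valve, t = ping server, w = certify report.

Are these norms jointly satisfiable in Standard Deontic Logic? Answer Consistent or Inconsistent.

Consistent

Premise 8 is O(t → c), but O(t) is not derivable from the premises, so it does not yield O(c).
So O(c) is not derivable, and the apparent clash with O(¬c) does not arise.
A world satisfying every obligation exists (e.g. a=false, c=false, d=true, h=true, n=false, p=true, r=false, s=true, t=false, w=false); no atom is both obligatory and forbidden, so the set is consistent.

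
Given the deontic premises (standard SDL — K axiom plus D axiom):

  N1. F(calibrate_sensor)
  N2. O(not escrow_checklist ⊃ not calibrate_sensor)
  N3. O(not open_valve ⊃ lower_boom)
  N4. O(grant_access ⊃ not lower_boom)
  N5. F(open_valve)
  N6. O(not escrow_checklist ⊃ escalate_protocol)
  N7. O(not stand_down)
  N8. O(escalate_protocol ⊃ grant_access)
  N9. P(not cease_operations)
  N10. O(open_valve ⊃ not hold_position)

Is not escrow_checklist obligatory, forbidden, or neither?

F(open_valve) at premise 5 means O(not open_valve).
Premise 3 is O(not open_valve ⊃ lower_boom); since O(not open_valve), deontic closure gives O(lower_boom).
Premise 4 is O(grant_access ⊃ not lower_boom); contrapositively O(lower_boom ⊃ not grant_access). Since O(lower_boom) holds, K gives O(not grant_access).
The contrapositive of premise 8 (O(escalate_protocol ⊃ grant_access)) is O(not grant_access ⊃ not escalate_protocol), and O(not grant_access) is already established, so O(not escalate_protocol).
Premise 6 is O(not escrow_checklist ⊃ escalate_protocol); contrapositively O(not escalate_protocol ⊃ escrow_checklist). Since O(not escalate_protocol) holds, K gives O(escrow_checklist).
Premises 1, 2, 7, 9, 10 do not contribute to this derivation.
Thus O(escrow_checklist), which is F(not escrow_checklist): not escrow_checklist is forbidden.

Forbidden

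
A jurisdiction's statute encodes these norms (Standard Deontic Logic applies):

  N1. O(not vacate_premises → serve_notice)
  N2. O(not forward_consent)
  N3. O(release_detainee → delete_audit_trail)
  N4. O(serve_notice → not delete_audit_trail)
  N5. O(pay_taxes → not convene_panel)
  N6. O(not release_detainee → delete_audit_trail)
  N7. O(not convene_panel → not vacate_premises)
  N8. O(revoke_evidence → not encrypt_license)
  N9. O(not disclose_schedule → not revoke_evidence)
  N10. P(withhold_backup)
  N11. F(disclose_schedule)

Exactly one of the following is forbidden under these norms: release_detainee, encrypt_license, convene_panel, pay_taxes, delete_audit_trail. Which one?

pay_taxes

Premises 6 and 3 cover both cases: O(not release_detainee → delete_audit_trail) and O(release_detainee → delete_audit_trail). Since not release_detainee ∨ release_detainee is a tautology, O(delete_audit_trail) follows.
Premise 4 is O(serve_notice → not delete_audit_trail); contrapositively O(delete_audit_trail → not serve_notice). Since O(delete_audit_trail) holds, K gives O(not serve_notice).
The contrapositive of premise 1 (O(not vacate_premises → serve_notice)) is O(not serve_notice → vacate_premises), and O(not serve_notice) is already established, so O(vacate_premises).
Premise 7 is O(not convene_panel → not vacate_premises); contrapositively O(vacate_premises → convene_panel). Since O(vacate_premises) holds, K gives O(convene_panel).
Premise 5 is O(pay_taxes → not convene_panel); contrapositively O(convene_panel → not pay_taxes). Since O(convene_panel) holds, K gives O(not pay_taxes).
So O(not pay_taxes) holds, i.e. pay_taxes is forbidden. None of the other listed options is forbidden under the premises.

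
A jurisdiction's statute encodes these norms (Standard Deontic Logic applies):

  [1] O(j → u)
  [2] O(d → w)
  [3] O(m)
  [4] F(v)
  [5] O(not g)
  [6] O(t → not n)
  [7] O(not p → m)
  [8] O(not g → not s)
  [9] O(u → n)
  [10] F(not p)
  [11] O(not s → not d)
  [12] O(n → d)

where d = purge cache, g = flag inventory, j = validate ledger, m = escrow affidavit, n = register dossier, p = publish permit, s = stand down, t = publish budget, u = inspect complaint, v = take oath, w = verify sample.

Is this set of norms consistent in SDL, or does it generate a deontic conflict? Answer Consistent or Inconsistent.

Consistent

Premise 7 is O(not p → m); even if O(m) held, inferring O(not p) would be affirming the consequent — invalid.
So O(not p) is not derivable, and the apparent clash with O(p) does not arise.
A world satisfying every obligation exists (e.g. d=false, g=false, j=false, m=true, n=false, p=true, s=false, t=false, u=false, v=false, w=false); no atom is both obligatory and forbidden, so the set is consistent.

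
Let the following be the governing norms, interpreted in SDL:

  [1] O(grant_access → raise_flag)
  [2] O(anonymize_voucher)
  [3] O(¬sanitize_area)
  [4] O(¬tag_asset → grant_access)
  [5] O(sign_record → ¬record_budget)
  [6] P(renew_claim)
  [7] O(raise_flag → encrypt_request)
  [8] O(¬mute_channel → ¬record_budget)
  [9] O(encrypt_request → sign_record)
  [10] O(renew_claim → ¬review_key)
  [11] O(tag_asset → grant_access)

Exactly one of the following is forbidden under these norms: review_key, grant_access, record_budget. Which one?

Premises 11 and 4 are O(tag_asset → grant_access) and O(¬tag_asset → grant_access); every ideal world satisfies tag_asset or ¬tag_asset, so in either case grant_access holds — hence O(grant_access).
From O(grant_access) and premise 1, O(grant_access → raise_flag), we obtain O(raise_flag).
From O(raise_flag) and premise 7, O(raise_flag → encrypt_request), we obtain O(encrypt_request).
With premise 9, O(encrypt_request → sign_record), the K-axiom yields O(sign_record).
Applying K to premise 5 (O(sign_record → ¬record_budget)) and O(sign_record) yields O(¬record_budget).
So O(¬record_budget) holds, i.e. record_budget is forbidden. None of the other listed options is forbidden under the premises.

record_budget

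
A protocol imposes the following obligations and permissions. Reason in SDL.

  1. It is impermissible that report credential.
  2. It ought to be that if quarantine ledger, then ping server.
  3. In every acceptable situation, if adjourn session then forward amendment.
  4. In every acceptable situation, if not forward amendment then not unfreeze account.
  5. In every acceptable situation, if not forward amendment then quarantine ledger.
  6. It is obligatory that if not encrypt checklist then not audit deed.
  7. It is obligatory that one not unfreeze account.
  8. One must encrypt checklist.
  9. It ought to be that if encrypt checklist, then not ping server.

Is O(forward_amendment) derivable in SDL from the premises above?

Premise 8 gives O(encrypt_checklist).
Applying K to premise 9 (O(encrypt_checklist → ¬ping_server)) and O(encrypt_checklist) yields O(¬ping_server).
The contrapositive of premise 2 (O(quarantine_ledger → ping_server)) is O(¬ping_server → ¬quarantine_ledger), and O(¬ping_server) is already established, so O(¬quarantine_ledger).
Premise 5, O(¬forward_amendment → quarantine_ledger), contraposes to O(¬quarantine_ledger → forward_amendment); with O(¬quarantine_ledger) we get O(forward_amendment).
Premises 1, 3, 4, 6, 7 do not contribute to this derivation.
So O(forward_amendment) follows.

Yes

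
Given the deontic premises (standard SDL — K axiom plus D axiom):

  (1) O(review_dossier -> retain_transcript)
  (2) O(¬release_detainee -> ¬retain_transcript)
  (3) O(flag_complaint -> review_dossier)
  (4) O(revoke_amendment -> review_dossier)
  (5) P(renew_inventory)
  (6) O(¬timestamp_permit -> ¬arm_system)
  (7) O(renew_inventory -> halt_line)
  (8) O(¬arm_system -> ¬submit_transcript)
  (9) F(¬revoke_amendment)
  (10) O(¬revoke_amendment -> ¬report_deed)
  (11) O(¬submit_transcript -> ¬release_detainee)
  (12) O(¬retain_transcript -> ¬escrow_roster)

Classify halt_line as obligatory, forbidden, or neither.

Premise 7 is O(renew_inventory -> halt_line), but O(renew_inventory) is not derivable from the premises (the permission P(renew_inventory) asserts only ¬O(¬renew_inventory), not O(renew_inventory)), so it does not yield O(halt_line).
No premise or chain of K-axiom applications forces O(halt_line), and none forces O(¬halt_line). So halt_line is neither obligatory nor forbidden under these norms.

Neither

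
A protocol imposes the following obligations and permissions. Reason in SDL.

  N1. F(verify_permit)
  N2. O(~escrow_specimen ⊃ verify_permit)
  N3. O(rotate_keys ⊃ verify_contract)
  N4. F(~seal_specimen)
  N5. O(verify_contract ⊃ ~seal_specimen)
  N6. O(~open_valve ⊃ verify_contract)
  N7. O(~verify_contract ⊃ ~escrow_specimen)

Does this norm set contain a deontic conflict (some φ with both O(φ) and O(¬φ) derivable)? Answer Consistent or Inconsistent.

Inconsistent

F(verify_permit) at premise 1 means O(~verify_permit).
The contrapositive of premise 2 (O(~escrow_specimen ⊃ verify_permit)) is O(~verify_permit ⊃ escrow_specimen), and O(~verify_permit) is already established, so O(escrow_specimen).
Premise 7, O(~verify_contract ⊃ ~escrow_specimen), contraposes to O(escrow_specimen ⊃ verify_contract); with O(escrow_specimen) we get O(verify_contract).
Applying K to premise 5 (O(verify_contract ⊃ ~seal_specimen)) and O(verify_contract) yields O(~seal_specimen).
But premise 4, F(~seal_specimen), means O(seal_specimen).
We now have both O(~seal_specimen) and O(seal_specimen) — seal_specimen is simultaneously obligatory and forbidden, violating the D-axiom.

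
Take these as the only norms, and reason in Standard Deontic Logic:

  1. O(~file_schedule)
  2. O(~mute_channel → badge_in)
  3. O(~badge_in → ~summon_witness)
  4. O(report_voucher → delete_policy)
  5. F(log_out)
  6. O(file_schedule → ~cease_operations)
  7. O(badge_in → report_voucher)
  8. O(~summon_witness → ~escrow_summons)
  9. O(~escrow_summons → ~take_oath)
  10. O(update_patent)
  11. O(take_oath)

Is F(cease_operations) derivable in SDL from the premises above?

Premise 6 is O(file_schedule → ~cease_operations), but O(file_schedule) is not derivable from the premises, so it does not yield O(~cease_operations).
No other premise forces O(~cease_operations). An ideal world satisfying every premise can still have cease_operations true, so F(cease_operations) is not derivable.

No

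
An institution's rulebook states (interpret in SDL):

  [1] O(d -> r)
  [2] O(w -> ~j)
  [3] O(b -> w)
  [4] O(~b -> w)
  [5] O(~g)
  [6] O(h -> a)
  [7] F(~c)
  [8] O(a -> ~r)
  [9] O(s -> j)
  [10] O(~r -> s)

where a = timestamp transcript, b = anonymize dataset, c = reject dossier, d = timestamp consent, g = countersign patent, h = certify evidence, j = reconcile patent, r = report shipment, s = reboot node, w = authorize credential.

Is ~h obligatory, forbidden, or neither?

By case analysis on ~b: premise 4 gives O(~b -> w) and premise 3 gives O(b -> w), so O(w) either way.
With premise 2, O(w -> ~j), the K-axiom yields O(~j).
Premise 9, O(s -> j), contraposes to O(~j -> ~s); with O(~j) we get O(~s).
The contrapositive of premise 10 (O(~r -> s)) is O(~s -> r), and O(~s) is already established, so O(r).
Premise 8, O(a -> ~r), contraposes to O(r -> ~a); with O(r) we get O(~a).
The contrapositive of premise 6 (O(h -> a)) is O(~a -> ~h), and O(~a) is already established, so O(~h).
Premises 1, 5, 7 do not contribute to this derivation.
Hence ~h is obligatory.

Obligatory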